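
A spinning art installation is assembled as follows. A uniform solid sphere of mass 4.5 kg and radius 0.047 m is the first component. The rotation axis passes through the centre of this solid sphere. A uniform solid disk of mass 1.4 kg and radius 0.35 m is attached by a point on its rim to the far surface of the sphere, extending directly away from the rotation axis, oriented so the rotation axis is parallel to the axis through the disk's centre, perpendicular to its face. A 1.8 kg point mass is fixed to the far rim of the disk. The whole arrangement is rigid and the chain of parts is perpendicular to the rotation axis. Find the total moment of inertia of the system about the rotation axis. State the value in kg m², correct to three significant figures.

Solid sphere: I_cm = (2/5)MR² = (2/5)(4.5)(0.047)² = 0.0039762 kg m²; axis through the centre, so I = 0.0039762 kg m².
Solid disk: I_cm = (1/2)MR² = (1/2)(1.4)(0.35)² = 0.08575 kg m²; centre at d = 0.047 + 0.35 = 0.397 m, so I = I_cm + Md² gives I = 0.08575 + (1.4)(0.397)² = 0.3064 kg m².
Point mass: I_cm = 0; centre at d = 0.047 + 0.35 + 0.35 = 0.747 m, so I = I_cm + Md² gives I = 0 + (1.8)(0.747)² = 1.0044 kg m².
Total I = 0.0039762 + 0.3064 + 1.0044 = 1.3148 kg m².

1.31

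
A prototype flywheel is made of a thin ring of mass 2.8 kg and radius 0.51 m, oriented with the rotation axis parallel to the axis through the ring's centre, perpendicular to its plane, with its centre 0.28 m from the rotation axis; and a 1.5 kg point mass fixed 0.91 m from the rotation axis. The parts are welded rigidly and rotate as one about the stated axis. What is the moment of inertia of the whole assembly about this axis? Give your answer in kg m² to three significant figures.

2.19

Thin ring: I_cm = MR² = (2.8)(0.51)² = 0.72828 kg m²; centre at d = 0.28 m, so the parallel axis theorem gives I = 0.72828 + (2.8)(0.28)² = 0.9478 kg m².
Point mass: I_cm = 0; centre at d = 0.91 m, so the parallel axis theorem gives I = 0 + (1.5)(0.91)² = 1.2422 kg m².
Total I = 0.9478 + 1.2422 = 2.19 kg m².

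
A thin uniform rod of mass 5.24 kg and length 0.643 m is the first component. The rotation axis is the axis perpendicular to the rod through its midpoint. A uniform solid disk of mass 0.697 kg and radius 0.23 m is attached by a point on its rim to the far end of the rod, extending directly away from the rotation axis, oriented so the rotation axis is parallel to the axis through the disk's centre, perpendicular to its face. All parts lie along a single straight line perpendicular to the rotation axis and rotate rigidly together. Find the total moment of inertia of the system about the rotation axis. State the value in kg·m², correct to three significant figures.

0.411

Thin rod: I_cm = (1/12)ML² = (1/12)(5.24)(0.643)² = 0.18054 kg·m²; axis through the centre, so I = 0.18054 kg·m².
Solid disk: I_cm = (1/2)MR² = (1/2)(0.697)(0.23)² = 0.018436 kg·m²; centre at d = 0.3215 + 0.23 = 0.5515 m, so I = I_cm + Md² gives I = 0.018436 + (0.697)(0.5515)² = 0.23043 kg·m².
Total I = 0.18054 + 0.23043 = 0.41097 kg·m².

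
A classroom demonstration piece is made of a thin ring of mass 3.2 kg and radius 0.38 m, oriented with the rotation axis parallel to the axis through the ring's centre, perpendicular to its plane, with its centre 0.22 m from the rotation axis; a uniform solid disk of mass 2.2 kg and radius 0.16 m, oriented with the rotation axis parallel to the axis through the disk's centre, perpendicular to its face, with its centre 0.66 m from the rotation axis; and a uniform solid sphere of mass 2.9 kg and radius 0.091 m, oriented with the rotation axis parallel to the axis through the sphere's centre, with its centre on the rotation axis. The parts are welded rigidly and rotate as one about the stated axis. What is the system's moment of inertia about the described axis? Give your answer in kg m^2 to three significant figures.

Thin ring: I_cm = MR² = (3.2)(0.38)² = 0.46208 kg m^2; centre at d = 0.22 m, so I = I_cm + Md² gives I = 0.46208 + (3.2)(0.22)² = 0.61696 kg m^2.
Solid disk: I_cm = (1/2)MR² = (1/2)(2.2)(0.16)² = 0.02816 kg m^2; centre at d = 0.66 m, so I = I_cm + Md² gives I = 0.02816 + (2.2)(0.66)² = 0.98648 kg m^2.
Solid sphere: I_cm = (2/5)MR² = (2/5)(2.9)(0.091)² = 0.009606 kg m^2; axis through the centre, so I = 0.009606 kg m^2.
Total I = 0.61696 + 0.98648 + 0.009606 = 1.613 kg m^2.

1.61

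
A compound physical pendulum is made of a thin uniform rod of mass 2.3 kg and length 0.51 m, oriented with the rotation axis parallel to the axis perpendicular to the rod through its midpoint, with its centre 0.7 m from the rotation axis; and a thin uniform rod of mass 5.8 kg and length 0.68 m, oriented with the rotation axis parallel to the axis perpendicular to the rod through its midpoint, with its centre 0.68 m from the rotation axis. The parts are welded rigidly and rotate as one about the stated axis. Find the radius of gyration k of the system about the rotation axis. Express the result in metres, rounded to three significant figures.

Thin rod: I_cm = (1/12)ML² = (1/12)(2.3)(0.51)² = 0.049852 kg m^2; centre at d = 0.7 m, so the parallel axis theorem gives I = 0.049852 + (2.3)(0.7)² = 1.1769 kg m^2.
Thin rod: I_cm = (1/12)ML² = (1/12)(5.8)(0.68)² = 0.22349 kg m^2; centre at d = 0.68 m, so the parallel axis theorem gives I = 0.22349 + (5.8)(0.68)² = 2.9054 kg m^2.
Total I = 4.0823 kg m^2; total mass M = 8.1 kg.
k = √(I/M) = √(4.0823/8.1) = 0.70992 m.

0.710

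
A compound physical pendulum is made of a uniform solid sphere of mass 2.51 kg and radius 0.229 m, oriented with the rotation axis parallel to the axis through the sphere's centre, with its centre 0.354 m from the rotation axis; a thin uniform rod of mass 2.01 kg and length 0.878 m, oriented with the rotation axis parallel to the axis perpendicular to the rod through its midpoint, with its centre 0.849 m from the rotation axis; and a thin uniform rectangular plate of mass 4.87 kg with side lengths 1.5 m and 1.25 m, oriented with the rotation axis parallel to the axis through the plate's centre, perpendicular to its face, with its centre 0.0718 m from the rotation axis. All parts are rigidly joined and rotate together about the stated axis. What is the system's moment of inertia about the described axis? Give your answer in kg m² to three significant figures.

Solid sphere: I_cm = (2/5)MR² = (2/5)(2.51)(0.229)² = 0.052651 kg m²; centre at d = 0.354 m, so the parallel axis theorem gives I = 0.052651 + (2.51)(0.354)² = 0.36719 kg m².
Thin rod: I_cm = (1/12)ML² = (1/12)(2.01)(0.878)² = 0.12912 kg m²; centre at d = 0.849 m, so the parallel axis theorem gives I = 0.12912 + (2.01)(0.849)² = 1.5779 kg m².
Rectangular plate: I_cm = (1/12)M(a²+b²) = (1/12)(4.87)[(1.5)² + (1.25)²] = 1.5472 kg m²; centre at d = 0.0718 m, so the parallel axis theorem gives I = 1.5472 + (4.87)(0.0718)² = 1.5723 kg m².
Total I = 0.36719 + 1.5779 + 1.5723 = 3.5175 kg m².

3.52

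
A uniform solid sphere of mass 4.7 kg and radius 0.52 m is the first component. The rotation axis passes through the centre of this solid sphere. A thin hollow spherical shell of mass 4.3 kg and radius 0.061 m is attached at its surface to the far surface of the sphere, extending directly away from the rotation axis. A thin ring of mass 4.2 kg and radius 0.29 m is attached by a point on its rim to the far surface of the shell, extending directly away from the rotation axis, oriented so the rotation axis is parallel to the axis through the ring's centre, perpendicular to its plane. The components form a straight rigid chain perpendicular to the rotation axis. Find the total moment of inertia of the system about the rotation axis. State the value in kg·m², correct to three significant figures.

Solid sphere: I_cm = (2/5)MR² = (2/5)(4.7)(0.52)² = 0.50835 kg·m²; axis through the centre, so I = 0.50835 kg·m².
Spherical shell: I_cm = (2/3)MR² = (2/3)(4.3)(0.061)² = 0.010667 kg·m²; centre at d = 0.52 + 0.061 = 0.581 m, so the parallel axis theorem gives I = 0.010667 + (4.3)(0.581)² = 1.4622 kg·m².
Thin ring: I_cm = MR² = (4.2)(0.29)² = 0.35322 kg·m²; centre at d = 0.52 + 0.061 + 0.061 + 0.29 = 0.932 m, so the parallel axis theorem gives I = 0.35322 + (4.2)(0.932)² = 4.0014 kg·m².
Total I = 0.50835 + 1.4622 + 4.0014 = 5.972 kg·m².

5.97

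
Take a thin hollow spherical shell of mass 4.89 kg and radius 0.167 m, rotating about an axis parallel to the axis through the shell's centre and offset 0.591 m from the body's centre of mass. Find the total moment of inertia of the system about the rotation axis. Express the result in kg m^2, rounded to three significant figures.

1.80

I_cm = (2/3)MR² = (2/3)(4.89)(0.167)² = 0.090918 kg m^2; centre at d = 0.591 m, so the parallel axis theorem gives I = 0.090918 + (4.89)(0.591)² = 1.7989 kg m^2.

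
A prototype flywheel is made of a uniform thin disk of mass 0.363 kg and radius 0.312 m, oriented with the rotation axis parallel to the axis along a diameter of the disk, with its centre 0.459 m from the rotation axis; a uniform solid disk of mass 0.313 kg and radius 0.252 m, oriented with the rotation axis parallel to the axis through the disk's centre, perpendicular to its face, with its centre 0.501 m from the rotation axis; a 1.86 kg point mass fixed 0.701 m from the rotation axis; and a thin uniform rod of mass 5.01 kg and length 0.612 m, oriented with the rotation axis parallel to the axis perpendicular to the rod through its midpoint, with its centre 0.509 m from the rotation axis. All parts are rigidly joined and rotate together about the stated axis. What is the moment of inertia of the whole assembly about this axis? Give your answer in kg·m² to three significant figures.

2.54

Thin disk: I_cm = (1/4)MR² = (1/4)(0.363)(0.312)² = 0.008834 kg·m²; centre at d = 0.459 m, so the parallel axis theorem gives I = 0.008834 + (0.363)(0.459)² = 0.085311 kg·m².
Solid disk: I_cm = (1/2)MR² = (1/2)(0.313)(0.252)² = 0.0099384 kg·m²; centre at d = 0.501 m, so the parallel axis theorem gives I = 0.0099384 + (0.313)(0.501)² = 0.088502 kg·m².
Point mass: I_cm = 0; centre at d = 0.701 m, so the parallel axis theorem gives I = 0 + (1.86)(0.701)² = 0.91401 kg·m².
Thin rod: I_cm = (1/12)ML² = (1/12)(5.01)(0.612)² = 0.15637 kg·m²; centre at d = 0.509 m, so the parallel axis theorem gives I = 0.15637 + (5.01)(0.509)² = 1.4544 kg·m².
Total I = 0.085311 + 0.088502 + 0.91401 + 1.4544 = 2.5422 kg·m².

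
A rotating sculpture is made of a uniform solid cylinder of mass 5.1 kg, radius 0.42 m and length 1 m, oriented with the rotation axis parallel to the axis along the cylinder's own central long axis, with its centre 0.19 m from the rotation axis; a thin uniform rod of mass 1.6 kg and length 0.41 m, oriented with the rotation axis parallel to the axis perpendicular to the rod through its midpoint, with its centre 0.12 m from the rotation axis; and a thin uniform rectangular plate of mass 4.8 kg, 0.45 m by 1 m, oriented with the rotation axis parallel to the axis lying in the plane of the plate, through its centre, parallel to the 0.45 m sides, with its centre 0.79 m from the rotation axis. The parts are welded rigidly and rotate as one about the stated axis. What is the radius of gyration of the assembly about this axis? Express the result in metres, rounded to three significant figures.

Solid cylinder: I_cm = (1/2)MR² = (1/2)(5.1)(0.42)² = 0.44982 kg m^2; centre at d = 0.19 m, so I = I_cm + Md² gives I = 0.44982 + (5.1)(0.19)² = 0.63393 kg m^2.
Thin rod: I_cm = (1/12)ML² = (1/12)(1.6)(0.41)² = 0.022413 kg m^2; centre at d = 0.12 m, so I = I_cm + Md² gives I = 0.022413 + (1.6)(0.12)² = 0.045453 kg m^2.
Rectangular plate: I_cm = (1/12)Mb² = (1/12)(4.8)(1)² = 0.4 kg m^2; centre at d = 0.79 m, so I = I_cm + Md² gives I = 0.4 + (4.8)(0.79)² = 3.3957 kg m^2.
Total I = 4.0751 kg m^2; total mass M = 11.5 kg.
k = √(I/M) = √(4.0751/11.5) = 0.59528 m.

0.595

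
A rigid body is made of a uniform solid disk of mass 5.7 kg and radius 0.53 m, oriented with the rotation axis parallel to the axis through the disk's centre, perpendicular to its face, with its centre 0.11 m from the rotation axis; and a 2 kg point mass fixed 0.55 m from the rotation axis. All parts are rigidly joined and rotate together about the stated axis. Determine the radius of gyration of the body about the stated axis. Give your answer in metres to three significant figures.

0.438

Solid disk: I_cm = (1/2)MR² = (1/2)(5.7)(0.53)² = 0.80057 kg m^2; centre at d = 0.11 m, so I = I_cm + Md² gives I = 0.80057 + (5.7)(0.11)² = 0.86954 kg m^2.
Point mass: I_cm = 0; centre at d = 0.55 m, so I = I_cm + Md² gives I = 0 + (2)(0.55)² = 0.605 kg m^2.
Total I = 1.4745 kg m^2; total mass M = 7.7 kg.
k = √(I/M) = √(1.4745/7.7) = 0.4376 m.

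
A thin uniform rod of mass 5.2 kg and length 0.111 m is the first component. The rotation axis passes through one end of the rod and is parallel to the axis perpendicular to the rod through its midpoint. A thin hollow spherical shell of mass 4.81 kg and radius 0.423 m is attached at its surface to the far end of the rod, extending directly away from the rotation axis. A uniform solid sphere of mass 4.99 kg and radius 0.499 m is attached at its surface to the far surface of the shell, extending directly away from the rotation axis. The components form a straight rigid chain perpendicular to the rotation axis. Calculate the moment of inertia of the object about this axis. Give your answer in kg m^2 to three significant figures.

Thin rod: I_cm = (1/12)ML² = (1/12)(5.2)(0.111)² = 0.0053391 kg m^2; centre at d = 0.0555 m, so I = I_cm + Md² gives I = 0.0053391 + (5.2)(0.0555)² = 0.021356 kg m^2.
Spherical shell: I_cm = (2/3)MR² = (2/3)(4.81)(0.423)² = 0.57377 kg m^2; centre at d = 0.0555 + 0.0555 + 0.423 = 0.534 m, so I = I_cm + Md² gives I = 0.57377 + (4.81)(0.534)² = 1.9454 kg m^2.
Solid sphere: I_cm = (2/5)MR² = (2/5)(4.99)(0.499)² = 0.49701 kg m^2; centre at d = 0.0555 + 0.0555 + 0.423 + 0.423 + 0.499 = 1.456 m, so I = I_cm + Md² gives I = 0.49701 + (4.99)(1.456)² = 11.075 kg m^2.
Total I = 0.021356 + 1.9454 + 11.075 = 13.042 kg m^2.

13.0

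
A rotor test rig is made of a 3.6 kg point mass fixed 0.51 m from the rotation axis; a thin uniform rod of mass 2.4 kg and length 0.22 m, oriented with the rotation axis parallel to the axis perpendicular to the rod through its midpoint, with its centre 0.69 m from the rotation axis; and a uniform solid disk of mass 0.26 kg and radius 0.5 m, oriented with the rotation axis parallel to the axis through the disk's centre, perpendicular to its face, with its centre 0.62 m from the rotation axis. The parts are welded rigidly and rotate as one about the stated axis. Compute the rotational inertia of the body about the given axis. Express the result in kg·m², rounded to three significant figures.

Point mass: I_cm = 0; centre at d = 0.51 m, so the parallel axis theorem gives I = 0 + (3.6)(0.51)² = 0.93636 kg·m².
Thin rod: I_cm = (1/12)ML² = (1/12)(2.4)(0.22)² = 0.00968 kg·m²; centre at d = 0.69 m, so the parallel axis theorem gives I = 0.00968 + (2.4)(0.69)² = 1.1523 kg·m².
Solid disk: I_cm = (1/2)MR² = (1/2)(0.26)(0.5)² = 0.0325 kg·m²; centre at d = 0.62 m, so the parallel axis theorem gives I = 0.0325 + (0.26)(0.62)² = 0.13244 kg·m².
Total I = 0.93636 + 1.1523 + 0.13244 = 2.2211 kg·m².

2.22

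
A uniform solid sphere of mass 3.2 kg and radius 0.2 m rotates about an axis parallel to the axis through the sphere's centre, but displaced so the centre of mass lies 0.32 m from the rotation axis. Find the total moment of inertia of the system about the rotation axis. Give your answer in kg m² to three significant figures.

0.379

I_cm = (2/5)MR² = (2/5)(3.2)(0.2)² = 0.0512 kg m²; centre at d = 0.32 m, so I = I_cm + Md² gives I = 0.0512 + (3.2)(0.32)² = 0.37888 kg m².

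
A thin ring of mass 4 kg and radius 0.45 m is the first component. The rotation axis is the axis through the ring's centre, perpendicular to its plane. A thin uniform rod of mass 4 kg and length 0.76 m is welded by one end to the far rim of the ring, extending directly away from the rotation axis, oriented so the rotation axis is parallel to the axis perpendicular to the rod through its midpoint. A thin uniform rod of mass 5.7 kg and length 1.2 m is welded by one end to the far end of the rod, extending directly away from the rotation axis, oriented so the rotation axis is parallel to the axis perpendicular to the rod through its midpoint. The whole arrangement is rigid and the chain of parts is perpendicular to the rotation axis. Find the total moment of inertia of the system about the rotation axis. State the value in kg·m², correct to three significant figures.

Thin ring: I_cm = MR² = (4)(0.45)² = 0.81 kg·m²; axis through the centre, so I = 0.81 kg·m².
Thin rod: I_cm = (1/12)ML² = (1/12)(4)(0.76)² = 0.19253 kg·m²; centre at d = 0.45 + 0.38 = 0.83 m, so the parallel axis theorem gives I = 0.19253 + (4)(0.83)² = 2.9481 kg·m².
Thin rod: I_cm = (1/12)ML² = (1/12)(5.7)(1.2)² = 0.684 kg·m²; centre at d = 0.45 + 0.38 + 0.38 + 0.6 = 1.81 m, so the parallel axis theorem gives I = 0.684 + (5.7)(1.81)² = 19.358 kg·m².
Total I = 0.81 + 2.9481 + 19.358 = 23.116 kg·m².

23.1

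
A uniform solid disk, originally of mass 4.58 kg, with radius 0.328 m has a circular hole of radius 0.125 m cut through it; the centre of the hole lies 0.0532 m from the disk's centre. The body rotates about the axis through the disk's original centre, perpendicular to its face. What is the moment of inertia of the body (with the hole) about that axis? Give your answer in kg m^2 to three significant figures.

Unpierced body about its centre: I₀ = (1/2)MR² = (1/2)(4.58)(0.328)² = 0.24637 kg m^2.
The removed disk has mass m = M·(r/R)² = (4.58)(0.125/0.328)² = 0.66518 kg (same uniform areal density).
Its moment of inertia about the rotation axis (parallel-axis theorem): I_hole = (1/2)mr² + md² = (1/2)(0.66518)(0.125)² + (0.66518)(0.0532)² = 0.0070793 kg m^2.
Treating the hole as negative mass, I = I₀ − I_hole = 0.24637 − 0.0070793 = 0.23929 kg m^2.

0.239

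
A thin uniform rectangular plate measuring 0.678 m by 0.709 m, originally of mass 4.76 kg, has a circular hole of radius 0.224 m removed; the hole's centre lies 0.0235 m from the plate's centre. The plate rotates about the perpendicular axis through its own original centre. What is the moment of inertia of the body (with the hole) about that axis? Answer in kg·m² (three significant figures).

Unpierced body about its centre: I₀ = (1/12)M(a²+b²) = (1/12)(4.76)[(0.678)² + (0.709)²] = 0.38174 kg·m².
The removed disk has mass m = M·πr²/(ab) = (4.76)·π(0.224)²/(0.678·0.709) = 1.5609 kg (same uniform areal density).
Its moment of inertia about the rotation axis (parallel-axis theorem): I_hole = (1/2)mr² + md² = (1/2)(1.5609)(0.224)² + (1.5609)(0.0235)² = 0.040022 kg·m².
Treating the hole as negative mass, I = I₀ − I_hole = 0.38174 − 0.040022 = 0.34172 kg·m².

0.342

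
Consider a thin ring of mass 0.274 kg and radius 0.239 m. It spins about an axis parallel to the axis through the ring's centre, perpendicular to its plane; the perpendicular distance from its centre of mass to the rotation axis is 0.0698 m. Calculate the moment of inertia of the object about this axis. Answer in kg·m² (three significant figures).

I_cm = MR² = (0.274)(0.239)² = 0.015651 kg·m²; centre at d = 0.0698 m, so the parallel axis theorem gives I = 0.015651 + (0.274)(0.0698)² = 0.016986 kg·m².

0.0170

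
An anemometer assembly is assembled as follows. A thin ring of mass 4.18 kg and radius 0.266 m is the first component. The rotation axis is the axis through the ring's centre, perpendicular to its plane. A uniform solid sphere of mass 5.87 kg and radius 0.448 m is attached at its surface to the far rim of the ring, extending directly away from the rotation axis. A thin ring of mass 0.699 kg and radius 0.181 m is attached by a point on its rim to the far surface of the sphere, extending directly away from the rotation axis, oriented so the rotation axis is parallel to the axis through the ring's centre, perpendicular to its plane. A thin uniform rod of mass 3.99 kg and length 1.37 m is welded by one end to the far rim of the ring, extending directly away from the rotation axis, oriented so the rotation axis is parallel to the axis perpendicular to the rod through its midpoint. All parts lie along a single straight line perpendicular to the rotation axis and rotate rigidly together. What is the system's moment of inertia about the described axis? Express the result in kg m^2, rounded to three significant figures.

25.1

Thin ring: I_cm = MR² = (4.18)(0.266)² = 0.29576 kg m^2; axis through the centre, so I = 0.29576 kg m^2.
Solid sphere: I_cm = (2/5)MR² = (2/5)(5.87)(0.448)² = 0.47125 kg m^2; centre at d = 0.266 + 0.448 = 0.714 m, so I = I_cm + Md² gives I = 0.47125 + (5.87)(0.714)² = 3.4638 kg m^2.
Thin ring: I_cm = MR² = (0.699)(0.181)² = 0.0229 kg m^2; centre at d = 0.266 + 0.448 + 0.448 + 0.181 = 1.343 m, so I = I_cm + Md² gives I = 0.0229 + (0.699)(1.343)² = 1.2837 kg m^2.
Thin rod: I_cm = (1/12)ML² = (1/12)(3.99)(1.37)² = 0.62407 kg m^2; centre at d = 0.266 + 0.448 + 0.448 + 0.181 + 0.181 + 0.685 = 2.209 m, so I = I_cm + Md² gives I = 0.62407 + (3.99)(2.209)² = 20.094 kg m^2.
Total I = 0.29576 + 3.4638 + 1.2837 + 20.094 = 25.137 kg m^2.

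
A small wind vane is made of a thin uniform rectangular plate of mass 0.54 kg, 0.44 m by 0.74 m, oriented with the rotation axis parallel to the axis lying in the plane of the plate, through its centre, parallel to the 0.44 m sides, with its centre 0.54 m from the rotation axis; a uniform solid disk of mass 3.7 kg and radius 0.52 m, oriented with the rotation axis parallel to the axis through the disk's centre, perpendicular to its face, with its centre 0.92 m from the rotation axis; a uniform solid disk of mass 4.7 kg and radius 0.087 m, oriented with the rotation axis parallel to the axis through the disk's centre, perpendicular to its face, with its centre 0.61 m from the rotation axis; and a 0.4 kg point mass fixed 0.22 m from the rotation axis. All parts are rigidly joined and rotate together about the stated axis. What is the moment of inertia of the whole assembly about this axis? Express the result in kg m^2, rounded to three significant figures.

Rectangular plate: I_cm = (1/12)Mb² = (1/12)(0.54)(0.74)² = 0.024642 kg m^2; centre at d = 0.54 m, so the parallel axis theorem gives I = 0.024642 + (0.54)(0.54)² = 0.18211 kg m^2.
Solid disk: I_cm = (1/2)MR² = (1/2)(3.7)(0.52)² = 0.50024 kg m^2; centre at d = 0.92 m, so the parallel axis theorem gives I = 0.50024 + (3.7)(0.92)² = 3.6319 kg m^2.
Solid disk: I_cm = (1/2)MR² = (1/2)(4.7)(0.087)² = 0.017787 kg m^2; centre at d = 0.61 m, so the parallel axis theorem gives I = 0.017787 + (4.7)(0.61)² = 1.7667 kg m^2.
Point mass: I_cm = 0; centre at d = 0.22 m, so the parallel axis theorem gives I = 0 + (0.4)(0.22)² = 0.01936 kg m^2.
Total I = 0.18211 + 3.6319 + 1.7667 + 0.01936 = 5.6 kg m^2.

5.60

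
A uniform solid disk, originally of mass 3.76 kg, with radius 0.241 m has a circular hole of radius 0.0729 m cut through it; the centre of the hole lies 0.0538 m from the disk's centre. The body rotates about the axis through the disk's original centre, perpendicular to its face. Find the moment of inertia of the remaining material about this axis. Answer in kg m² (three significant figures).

Unpierced body about its centre: I₀ = (1/2)MR² = (1/2)(3.76)(0.241)² = 0.10919 kg m².
The removed disk has mass m = M·(r/R)² = (3.76)(0.0729/0.241)² = 0.34404 kg (same uniform areal density).
Its moment of inertia about the rotation axis (parallel-axis theorem): I_hole = (1/2)mr² + md² = (1/2)(0.34404)(0.0729)² + (0.34404)(0.0538)² = 0.00191 kg m².
Treating the hole as negative mass, I = I₀ − I_hole = 0.10919 − 0.00191 = 0.10728 kg m².

0.107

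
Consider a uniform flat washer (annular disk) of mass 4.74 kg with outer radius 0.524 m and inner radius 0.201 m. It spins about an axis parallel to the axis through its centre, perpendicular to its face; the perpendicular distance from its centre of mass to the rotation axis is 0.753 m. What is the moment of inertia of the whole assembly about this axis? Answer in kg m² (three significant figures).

3.43

I_cm = (1/2)M(R²+r²) = (1/2)(4.74)[(0.524)² + (0.201)²] = 0.7465 kg m²; centre at d = 0.753 m, so the parallel axis theorem gives I = 0.7465 + (4.74)(0.753)² = 3.4341 kg m².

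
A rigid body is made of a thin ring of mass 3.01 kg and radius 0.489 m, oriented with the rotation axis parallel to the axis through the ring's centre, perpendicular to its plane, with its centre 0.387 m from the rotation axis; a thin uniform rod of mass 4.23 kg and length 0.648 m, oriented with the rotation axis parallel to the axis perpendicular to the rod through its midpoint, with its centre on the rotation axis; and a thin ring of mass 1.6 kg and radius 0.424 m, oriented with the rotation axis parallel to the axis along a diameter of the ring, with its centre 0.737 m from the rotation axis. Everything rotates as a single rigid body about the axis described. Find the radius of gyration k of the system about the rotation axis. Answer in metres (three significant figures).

Thin ring: I_cm = MR² = (3.01)(0.489)² = 0.71975 kg m^2; centre at d = 0.387 m, so I = I_cm + Md² gives I = 0.71975 + (3.01)(0.387)² = 1.1706 kg m^2.
Thin rod: I_cm = (1/12)ML² = (1/12)(4.23)(0.648)² = 0.14802 kg m^2; axis through the centre, so I = 0.14802 kg m^2.
Thin ring: I_cm = (1/2)MR² = (1/2)(1.6)(0.424)² = 0.14382 kg m^2; centre at d = 0.737 m, so I = I_cm + Md² gives I = 0.14382 + (1.6)(0.737)² = 1.0129 kg m^2.
Total I = 2.3315 kg m^2; total mass M = 8.84 kg.
k = √(I/M) = √(2.3315/8.84) = 0.51356 m.

0.514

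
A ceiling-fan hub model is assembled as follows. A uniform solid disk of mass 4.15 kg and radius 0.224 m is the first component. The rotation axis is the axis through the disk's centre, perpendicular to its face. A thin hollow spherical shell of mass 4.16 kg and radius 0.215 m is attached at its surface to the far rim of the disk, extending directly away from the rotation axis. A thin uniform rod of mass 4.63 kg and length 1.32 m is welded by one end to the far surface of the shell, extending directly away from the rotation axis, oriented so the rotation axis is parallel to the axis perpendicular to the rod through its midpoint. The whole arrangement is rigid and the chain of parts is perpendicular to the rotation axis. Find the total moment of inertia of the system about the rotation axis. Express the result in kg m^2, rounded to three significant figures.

9.70

Solid disk: I_cm = (1/2)MR² = (1/2)(4.15)(0.224)² = 0.10412 kg m^2; axis through the centre, so I = 0.10412 kg m^2.
Spherical shell: I_cm = (2/3)MR² = (2/3)(4.16)(0.215)² = 0.1282 kg m^2; centre at d = 0.224 + 0.215 = 0.439 m, so the parallel axis theorem gives I = 0.1282 + (4.16)(0.439)² = 0.92992 kg m^2.
Thin rod: I_cm = (1/12)ML² = (1/12)(4.63)(1.32)² = 0.67228 kg m^2; centre at d = 0.224 + 0.215 + 0.215 + 0.66 = 1.314 m, so the parallel axis theorem gives I = 0.67228 + (4.63)(1.314)² = 8.6664 kg m^2.
Total I = 0.10412 + 0.92992 + 8.6664 = 9.7004 kg m^2.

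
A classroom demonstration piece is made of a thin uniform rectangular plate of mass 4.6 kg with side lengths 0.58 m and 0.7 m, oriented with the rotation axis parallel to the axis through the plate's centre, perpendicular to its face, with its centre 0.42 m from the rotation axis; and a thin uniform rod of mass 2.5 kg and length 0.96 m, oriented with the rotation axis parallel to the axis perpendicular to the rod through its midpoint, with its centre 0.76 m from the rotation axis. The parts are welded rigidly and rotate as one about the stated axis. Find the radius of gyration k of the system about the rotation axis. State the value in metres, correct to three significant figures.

Rectangular plate: I_cm = (1/12)M(a²+b²) = (1/12)(4.6)[(0.58)² + (0.7)²] = 0.31679 kg·m²; centre at d = 0.42 m, so I = I_cm + Md² gives I = 0.31679 + (4.6)(0.42)² = 1.1282 kg·m².
Thin rod: I_cm = (1/12)ML² = (1/12)(2.5)(0.96)² = 0.192 kg·m²; centre at d = 0.76 m, so I = I_cm + Md² gives I = 0.192 + (2.5)(0.76)² = 1.636 kg·m².
Total I = 2.7642 kg·m²; total mass M = 7.1 kg.
k = √(I/M) = √(2.7642/7.1) = 0.62396 m.

0.624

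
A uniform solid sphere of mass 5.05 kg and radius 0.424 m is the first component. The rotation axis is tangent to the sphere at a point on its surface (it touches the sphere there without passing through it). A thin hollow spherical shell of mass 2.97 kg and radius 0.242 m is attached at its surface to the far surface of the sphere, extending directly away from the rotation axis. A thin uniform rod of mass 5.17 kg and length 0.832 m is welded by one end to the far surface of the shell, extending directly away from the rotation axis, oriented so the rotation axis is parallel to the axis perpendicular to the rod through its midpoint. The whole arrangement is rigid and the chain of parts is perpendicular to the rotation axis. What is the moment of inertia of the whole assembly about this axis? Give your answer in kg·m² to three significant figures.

21.0

Solid sphere: I_cm = (2/5)MR² = (2/5)(5.05)(0.424)² = 0.36315 kg·m²; centre at d = 0.424 m, so I = I_cm + Md² gives I = 0.36315 + (5.05)(0.424)² = 1.271 kg·m².
Spherical shell: I_cm = (2/3)MR² = (2/3)(2.97)(0.242)² = 0.11596 kg·m²; centre at d = 0.424 + 0.424 + 0.242 = 1.09 m, so I = I_cm + Md² gives I = 0.11596 + (2.97)(1.09)² = 3.6446 kg·m².
Thin rod: I_cm = (1/12)ML² = (1/12)(5.17)(0.832)² = 0.29823 kg·m²; centre at d = 0.424 + 0.424 + 0.242 + 0.242 + 0.416 = 1.748 m, so I = I_cm + Md² gives I = 0.29823 + (5.17)(1.748)² = 16.095 kg·m².
Total I = 1.271 + 3.6446 + 16.095 = 21.011 kg·m².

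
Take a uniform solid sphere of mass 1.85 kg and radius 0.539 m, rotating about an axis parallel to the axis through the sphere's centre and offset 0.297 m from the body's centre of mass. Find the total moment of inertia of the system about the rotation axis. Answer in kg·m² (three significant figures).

0.378

I_cm = (2/5)MR² = (2/5)(1.85)(0.539)² = 0.21499 kg·m²; centre at d = 0.297 m, so I = I_cm + Md² gives I = 0.21499 + (1.85)(0.297)² = 0.37817 kg·m².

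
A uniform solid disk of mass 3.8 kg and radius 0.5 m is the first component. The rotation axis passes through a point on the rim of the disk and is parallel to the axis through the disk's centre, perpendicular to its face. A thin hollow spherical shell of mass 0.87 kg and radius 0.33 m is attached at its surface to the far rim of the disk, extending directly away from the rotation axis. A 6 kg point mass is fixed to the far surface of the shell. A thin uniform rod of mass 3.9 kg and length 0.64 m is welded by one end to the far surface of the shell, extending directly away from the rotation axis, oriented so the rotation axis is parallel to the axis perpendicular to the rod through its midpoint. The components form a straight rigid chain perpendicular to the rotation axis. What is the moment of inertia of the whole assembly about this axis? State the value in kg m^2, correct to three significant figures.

35.0

Solid disk: I_cm = (1/2)MR² = (1/2)(3.8)(0.5)² = 0.475 kg m^2; centre at d = 0.5 m, so I = I_cm + Md² gives I = 0.475 + (3.8)(0.5)² = 1.425 kg m^2.
Spherical shell: I_cm = (2/3)MR² = (2/3)(0.87)(0.33)² = 0.063162 kg m^2; centre at d = 0.5 + 0.5 + 0.33 = 1.33 m, so I = I_cm + Md² gives I = 0.063162 + (0.87)(1.33)² = 1.6021 kg m^2.
Point mass: I_cm = 0; centre at d = 0.5 + 0.5 + 0.33 + 0.33 = 1.66 m, so I = I_cm + Md² gives I = 0 + (6)(1.66)² = 16.534 kg m^2.
Thin rod: I_cm = (1/12)ML² = (1/12)(3.9)(0.64)² = 0.13312 kg m^2; centre at d = 0.5 + 0.5 + 0.33 + 0.33 + 0.32 = 1.98 m, so I = I_cm + Md² gives I = 0.13312 + (3.9)(1.98)² = 15.423 kg m^2.
Total I = 1.425 + 1.6021 + 16.534 + 15.423 = 34.983 kg m^2.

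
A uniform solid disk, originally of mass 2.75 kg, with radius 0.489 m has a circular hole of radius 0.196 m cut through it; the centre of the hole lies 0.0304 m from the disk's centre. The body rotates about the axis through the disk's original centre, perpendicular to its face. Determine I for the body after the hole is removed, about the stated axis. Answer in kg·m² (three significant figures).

0.320

Unpierced body about its centre: I₀ = (1/2)MR² = (1/2)(2.75)(0.489)² = 0.32879 kg·m².
The removed disk has mass m = M·(r/R)² = (2.75)(0.196/0.489)² = 0.4418 kg (same uniform areal density).
Its moment of inertia about the rotation axis (parallel-axis theorem): I_hole = (1/2)mr² + md² = (1/2)(0.4418)(0.196)² + (0.4418)(0.0304)² = 0.0088944 kg·m².
Treating the hole as negative mass, I = I₀ − I_hole = 0.32879 − 0.0088944 = 0.3199 kg·m².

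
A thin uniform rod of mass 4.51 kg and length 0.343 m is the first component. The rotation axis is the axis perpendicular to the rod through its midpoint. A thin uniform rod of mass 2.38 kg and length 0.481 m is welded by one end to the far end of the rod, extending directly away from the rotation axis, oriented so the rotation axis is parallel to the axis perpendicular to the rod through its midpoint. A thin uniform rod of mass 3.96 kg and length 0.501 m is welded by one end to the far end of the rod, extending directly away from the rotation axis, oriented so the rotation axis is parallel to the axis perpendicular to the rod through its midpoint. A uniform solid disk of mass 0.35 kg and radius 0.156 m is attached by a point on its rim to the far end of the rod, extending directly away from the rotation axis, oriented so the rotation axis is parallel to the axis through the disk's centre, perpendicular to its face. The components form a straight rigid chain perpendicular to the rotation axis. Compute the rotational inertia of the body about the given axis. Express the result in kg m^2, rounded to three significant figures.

4.41

Thin rod: I_cm = (1/12)ML² = (1/12)(4.51)(0.343)² = 0.044216 kg m^2; axis through the centre, so I = 0.044216 kg m^2.
Thin rod: I_cm = (1/12)ML² = (1/12)(2.38)(0.481)² = 0.045887 kg m^2; centre at d = 0.1715 + 0.2405 = 0.412 m, so the parallel axis theorem gives I = 0.045887 + (2.38)(0.412)² = 0.44988 kg m^2.
Thin rod: I_cm = (1/12)ML² = (1/12)(3.96)(0.501)² = 0.08283 kg m^2; centre at d = 0.1715 + 0.2405 + 0.2405 + 0.2505 = 0.903 m, so the parallel axis theorem gives I = 0.08283 + (3.96)(0.903)² = 3.3118 kg m^2.
Solid disk: I_cm = (1/2)MR² = (1/2)(0.35)(0.156)² = 0.0042588 kg m^2; centre at d = 0.1715 + 0.2405 + 0.2405 + 0.2505 + 0.2505 + 0.156 = 1.3095 m, so the parallel axis theorem gives I = 0.0042588 + (0.35)(1.3095)² = 0.60444 kg m^2.
Total I = 0.044216 + 0.44988 + 3.3118 + 0.60444 = 4.4104 kg m^2.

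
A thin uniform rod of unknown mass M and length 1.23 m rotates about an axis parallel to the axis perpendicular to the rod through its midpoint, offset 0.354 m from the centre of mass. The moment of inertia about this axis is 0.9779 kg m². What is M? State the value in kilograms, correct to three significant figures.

I = I_cm + Md² = (1/12)ML² + Md² = M·[0.0833333·(1.23)² + (0.354)²] = M·0.25139.
So M = 0.9779 / 0.25139 = 3.89 kg.

3.89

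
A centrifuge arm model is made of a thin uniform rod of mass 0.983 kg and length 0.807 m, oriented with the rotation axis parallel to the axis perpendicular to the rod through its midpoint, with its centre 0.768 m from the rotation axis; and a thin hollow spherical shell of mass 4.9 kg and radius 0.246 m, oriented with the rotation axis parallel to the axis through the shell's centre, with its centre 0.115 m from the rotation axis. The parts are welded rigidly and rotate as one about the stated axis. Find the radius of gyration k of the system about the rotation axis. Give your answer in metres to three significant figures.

Thin rod: I_cm = (1/12)ML² = (1/12)(0.983)(0.807)² = 0.053348 kg m²; centre at d = 0.768 m, so I = I_cm + Md² gives I = 0.053348 + (0.983)(0.768)² = 0.63315 kg m².
Spherical shell: I_cm = (2/3)MR² = (2/3)(4.9)(0.246)² = 0.19769 kg m²; centre at d = 0.115 m, so I = I_cm + Md² gives I = 0.19769 + (4.9)(0.115)² = 0.26249 kg m².
Total I = 0.89563 kg m²; total mass M = 5.883 kg.
k = √(I/M) = √(0.89563/5.883) = 0.39018 m.

0.390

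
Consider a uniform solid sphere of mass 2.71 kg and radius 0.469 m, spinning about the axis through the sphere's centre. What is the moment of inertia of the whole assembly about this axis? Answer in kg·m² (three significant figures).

I_cm = (2/5)MR² = (2/5)(2.71)(0.469)² = 0.23844 kg·m²; axis through the centre, so I = 0.23844 kg·m².

0.238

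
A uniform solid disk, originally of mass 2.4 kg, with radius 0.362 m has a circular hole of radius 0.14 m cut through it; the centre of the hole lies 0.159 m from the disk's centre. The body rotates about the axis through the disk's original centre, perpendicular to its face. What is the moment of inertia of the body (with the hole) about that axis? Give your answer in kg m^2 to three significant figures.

0.145

Unpierced body about its centre: I₀ = (1/2)MR² = (1/2)(2.4)(0.362)² = 0.15725 kg m^2.
The removed disk has mass m = M·(r/R)² = (2.4)(0.14/0.362)² = 0.35896 kg (same uniform areal density).
Its moment of inertia about the rotation axis (parallel-axis theorem): I_hole = (1/2)mr² + md² = (1/2)(0.35896)(0.14)² + (0.35896)(0.159)² = 0.012593 kg m^2.
Treating the hole as negative mass, I = I₀ − I_hole = 0.15725 − 0.012593 = 0.14466 kg m^2.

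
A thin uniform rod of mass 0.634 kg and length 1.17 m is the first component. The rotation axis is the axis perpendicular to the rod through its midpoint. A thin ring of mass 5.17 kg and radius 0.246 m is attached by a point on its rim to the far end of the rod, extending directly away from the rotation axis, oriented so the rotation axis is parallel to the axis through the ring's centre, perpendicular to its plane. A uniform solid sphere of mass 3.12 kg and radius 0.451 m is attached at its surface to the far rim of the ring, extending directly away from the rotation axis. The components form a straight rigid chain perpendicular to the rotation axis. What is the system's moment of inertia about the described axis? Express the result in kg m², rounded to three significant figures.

11.5

Thin rod: I_cm = (1/12)ML² = (1/12)(0.634)(1.17)² = 0.072324 kg m²; axis through the centre, so I = 0.072324 kg m².
Thin ring: I_cm = MR² = (5.17)(0.246)² = 0.31287 kg m²; centre at d = 0.585 + 0.246 = 0.831 m, so the parallel axis theorem gives I = 0.31287 + (5.17)(0.831)² = 3.8831 kg m².
Solid sphere: I_cm = (2/5)MR² = (2/5)(3.12)(0.451)² = 0.25384 kg m²; centre at d = 0.585 + 0.246 + 0.246 + 0.451 = 1.528 m, so the parallel axis theorem gives I = 0.25384 + (3.12)(1.528)² = 7.5384 kg m².
Total I = 0.072324 + 3.8831 + 7.5384 = 11.494 kg m².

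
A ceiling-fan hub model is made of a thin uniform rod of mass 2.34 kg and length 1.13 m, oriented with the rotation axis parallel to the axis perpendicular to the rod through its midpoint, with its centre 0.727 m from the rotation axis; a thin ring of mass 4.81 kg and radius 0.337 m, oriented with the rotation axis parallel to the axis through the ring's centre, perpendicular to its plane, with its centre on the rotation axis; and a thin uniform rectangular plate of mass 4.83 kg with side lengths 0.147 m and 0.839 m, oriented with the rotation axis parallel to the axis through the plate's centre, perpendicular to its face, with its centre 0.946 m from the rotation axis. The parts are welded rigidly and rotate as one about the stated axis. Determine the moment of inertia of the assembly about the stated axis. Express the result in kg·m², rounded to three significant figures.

Thin rod: I_cm = (1/12)ML² = (1/12)(2.34)(1.13)² = 0.249 kg·m²; centre at d = 0.727 m, so the parallel axis theorem gives I = 0.249 + (2.34)(0.727)² = 1.4858 kg·m².
Thin ring: I_cm = MR² = (4.81)(0.337)² = 0.54627 kg·m²; axis through the centre, so I = 0.54627 kg·m².
Rectangular plate: I_cm = (1/12)M(a²+b²) = (1/12)(4.83)[(0.147)² + (0.839)²] = 0.29203 kg·m²; centre at d = 0.946 m, so the parallel axis theorem gives I = 0.29203 + (4.83)(0.946)² = 4.6145 kg·m².
Total I = 1.4858 + 0.54627 + 4.6145 = 6.6465 kg·m².

6.65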